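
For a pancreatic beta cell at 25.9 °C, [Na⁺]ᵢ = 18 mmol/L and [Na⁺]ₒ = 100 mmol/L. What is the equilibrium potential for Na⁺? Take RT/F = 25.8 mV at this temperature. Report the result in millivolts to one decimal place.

44.2 mV

E = (25.8/z) · ln([Na⁺]_out/[Na⁺]_in) with z = +1.
= (25.8/1) · ln(100/18) = 25.80 · ln(5.556)
= 25.80 · (1.7148) = 44.24 mV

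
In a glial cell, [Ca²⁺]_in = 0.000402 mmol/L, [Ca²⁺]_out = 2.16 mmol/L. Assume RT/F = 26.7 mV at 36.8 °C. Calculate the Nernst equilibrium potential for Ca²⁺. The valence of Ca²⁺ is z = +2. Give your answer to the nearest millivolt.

E = (26.7/z) · ln([Ca²⁺]_out/[Ca²⁺]_in) with z = +2.
= (26.7/2) · ln(2.16/0.000402) = 13.35 · ln(5373)
= 13.35 · (8.5892) = 114.67 mV

115 mV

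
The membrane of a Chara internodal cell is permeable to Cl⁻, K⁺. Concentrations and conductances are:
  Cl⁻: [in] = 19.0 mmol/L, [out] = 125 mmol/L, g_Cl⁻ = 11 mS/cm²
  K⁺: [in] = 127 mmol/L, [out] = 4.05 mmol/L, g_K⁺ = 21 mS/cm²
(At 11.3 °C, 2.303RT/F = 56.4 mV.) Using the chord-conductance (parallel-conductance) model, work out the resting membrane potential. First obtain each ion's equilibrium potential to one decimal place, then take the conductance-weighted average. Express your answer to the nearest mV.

E_Cl⁻ = (56.4/-1)·log₁₀(125/19.0) = -46.1 mV
E_K⁺ = (56.4/1)·log₁₀(4.05/127) = -84.4 mV
Vm = (Σ gᵢEᵢ)/(Σ gᵢ) = (11·-46.1 + 21·-84.4) / (11 + 21)
= -2279.50 / 32 = -71.23 mV

-71 mV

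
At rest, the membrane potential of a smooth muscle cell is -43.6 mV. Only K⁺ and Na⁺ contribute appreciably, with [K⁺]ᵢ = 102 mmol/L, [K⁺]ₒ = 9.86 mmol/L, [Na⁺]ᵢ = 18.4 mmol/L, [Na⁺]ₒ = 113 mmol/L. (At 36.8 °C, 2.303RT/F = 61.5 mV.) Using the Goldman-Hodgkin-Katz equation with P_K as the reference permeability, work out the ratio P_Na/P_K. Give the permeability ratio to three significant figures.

Let α = P_Na/P_K. GHK: Vm = 61.5·log₁₀[(Kₒ + α·Naₒ)/(Kᵢ + α·Naᵢ)].
10^(Vm/61.5) = 10^(-43.6/61.5) = 0.19546
So 0.19546·(Kᵢ + α·Naᵢ) = Kₒ + α·Naₒ → α = (0.19546·102.0 − 9.86) / (113.0 − 0.19546·18.4)
α = (19.94 − 9.86) / (113.0 − 3.596) = 10.08/109.4 = 0.09211

0.0921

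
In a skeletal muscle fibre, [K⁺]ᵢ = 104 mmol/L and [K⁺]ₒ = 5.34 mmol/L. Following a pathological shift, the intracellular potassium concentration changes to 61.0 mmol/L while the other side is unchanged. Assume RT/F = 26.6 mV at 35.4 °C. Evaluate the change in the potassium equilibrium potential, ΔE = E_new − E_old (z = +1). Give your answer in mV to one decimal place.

14.2 mV

E_old = (26.6/1)·ln(5.34/104) = -78.98 mV
E_new = (26.6/1)·ln(5.34/61.0) = -64.79 mV
ΔE = -64.79 − (-78.98) = 14.19 mV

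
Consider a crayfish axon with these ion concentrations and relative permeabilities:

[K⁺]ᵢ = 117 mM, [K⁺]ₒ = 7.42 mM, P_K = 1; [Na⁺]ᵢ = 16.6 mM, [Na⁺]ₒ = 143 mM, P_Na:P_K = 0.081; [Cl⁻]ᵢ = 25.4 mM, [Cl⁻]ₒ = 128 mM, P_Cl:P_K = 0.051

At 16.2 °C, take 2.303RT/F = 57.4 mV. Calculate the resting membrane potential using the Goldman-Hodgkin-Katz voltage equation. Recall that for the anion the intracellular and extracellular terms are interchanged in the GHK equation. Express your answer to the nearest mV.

Vm = 57.4 · log₁₀[(Σ P·[cation]ₒ + Σ P·[anion]ᵢ) / (Σ P·[cation]ᵢ + Σ P·[anion]ₒ)]
Numerator = 1×7.42 + 0.081×143 + 0.051×25.4 = 20.3
Denominator = 1×117 + 0.081×16.6 + 0.051×128 = 124.9
Vm = 57.4 · log₁₀(0.16255) = 57.4 × (-0.7890) = -45.29 mV

-45 mV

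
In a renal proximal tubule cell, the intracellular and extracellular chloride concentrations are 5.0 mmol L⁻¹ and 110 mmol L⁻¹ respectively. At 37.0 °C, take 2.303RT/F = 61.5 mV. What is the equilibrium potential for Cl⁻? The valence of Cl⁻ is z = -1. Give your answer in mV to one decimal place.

E = (61.5/z) · log₁₀([Cl⁻]_out/[Cl⁻]_in) with z = -1.
For an anion, dividing by z = -1 reverses the sign.
= (61.5/-1) · log₁₀(110/5.0) = -61.50 · log₁₀(22)
= -61.50 · (1.3424) = -82.56 mV

-82.6 mV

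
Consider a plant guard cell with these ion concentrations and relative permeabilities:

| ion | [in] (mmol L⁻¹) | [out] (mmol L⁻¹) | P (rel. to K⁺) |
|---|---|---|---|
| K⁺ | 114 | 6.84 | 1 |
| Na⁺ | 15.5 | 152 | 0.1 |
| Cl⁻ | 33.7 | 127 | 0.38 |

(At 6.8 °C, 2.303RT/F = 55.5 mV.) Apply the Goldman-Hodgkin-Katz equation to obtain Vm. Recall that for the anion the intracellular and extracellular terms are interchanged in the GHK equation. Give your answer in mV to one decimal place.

-37.3 mV

Vm = 55.5 · log₁₀[(Σ P·[cation]ₒ + Σ P·[anion]ᵢ) / (Σ P·[cation]ᵢ + Σ P·[anion]ₒ)]
Numerator = 1×6.84 + 0.1×152 + 0.38×33.7 = 34.85
Denominator = 1×114 + 0.1×15.5 + 0.38×127 = 163.8
Vm = 55.5 · log₁₀(0.21272) = 55.5 × (-0.6722) = -37.31 mV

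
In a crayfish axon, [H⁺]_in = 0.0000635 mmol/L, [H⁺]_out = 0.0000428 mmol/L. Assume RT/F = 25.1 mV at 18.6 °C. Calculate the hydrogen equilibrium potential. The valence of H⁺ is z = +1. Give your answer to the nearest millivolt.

-10 mV

E = (25.1/z) · ln([H⁺]_out/[H⁺]_in) with z = +1.
= (25.1/1) · ln(0.0000428/0.0000635) = 25.10 · ln(0.674)
= 25.10 · (-0.3945) = -9.90 mV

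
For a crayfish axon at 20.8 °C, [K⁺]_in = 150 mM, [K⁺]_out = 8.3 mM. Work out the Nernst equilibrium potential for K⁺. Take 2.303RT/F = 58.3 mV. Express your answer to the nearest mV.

-73 mV

E = (58.3/z) · log₁₀([K⁺]_out/[K⁺]_in) with z = +1.
= (58.3/1) · log₁₀(8.3/150) = 58.30 · log₁₀(0.05533)
= 58.30 · (-1.2570) = -73.28 mV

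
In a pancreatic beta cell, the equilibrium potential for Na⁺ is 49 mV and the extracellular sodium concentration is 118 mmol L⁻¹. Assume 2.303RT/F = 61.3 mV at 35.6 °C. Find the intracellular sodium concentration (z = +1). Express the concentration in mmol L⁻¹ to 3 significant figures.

18.7 mmol L⁻¹

Nernst: E = (61.3/1) · log₁₀([out]/[in]), so log₁₀([out]/[in]) = 49.0 × 1 / 61.3 = 0.7993.
[out]/[in] = 10^(0.7993) = 6.3.
[in] = 118 / 6.3 = 18.73 mmol L⁻¹.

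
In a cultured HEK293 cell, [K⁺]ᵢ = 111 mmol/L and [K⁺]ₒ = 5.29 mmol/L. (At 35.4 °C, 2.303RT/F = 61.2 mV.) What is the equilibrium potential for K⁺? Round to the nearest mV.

-81 mV

E = (61.2/z) · log₁₀([K⁺]_out/[K⁺]_in) with z = +1.
= (61.2/1) · log₁₀(5.29/111) = 61.20 · log₁₀(0.04766)
= 61.20 · (-1.3219) = -80.90 mV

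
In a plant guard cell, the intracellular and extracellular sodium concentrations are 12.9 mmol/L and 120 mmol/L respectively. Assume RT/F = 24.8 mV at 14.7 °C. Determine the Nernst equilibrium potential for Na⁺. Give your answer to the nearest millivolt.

55 mV

E = (24.8/z) · ln([Na⁺]_out/[Na⁺]_in) with z = +1.
= (24.8/1) · ln(120/12.9) = 24.80 · ln(9.302)
= 24.80 · (2.2303) = 55.31 mV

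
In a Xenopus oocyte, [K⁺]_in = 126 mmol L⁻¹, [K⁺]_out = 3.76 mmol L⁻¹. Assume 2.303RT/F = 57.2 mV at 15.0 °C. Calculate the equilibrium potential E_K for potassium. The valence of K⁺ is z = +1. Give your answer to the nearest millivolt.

-87 mV

E = (57.2/z) · log₁₀([K⁺]_out/[K⁺]_in) with z = +1.
= (57.2/1) · log₁₀(3.76/126) = 57.20 · log₁₀(0.02984)
= 57.20 · (-1.5252) = -87.24 mV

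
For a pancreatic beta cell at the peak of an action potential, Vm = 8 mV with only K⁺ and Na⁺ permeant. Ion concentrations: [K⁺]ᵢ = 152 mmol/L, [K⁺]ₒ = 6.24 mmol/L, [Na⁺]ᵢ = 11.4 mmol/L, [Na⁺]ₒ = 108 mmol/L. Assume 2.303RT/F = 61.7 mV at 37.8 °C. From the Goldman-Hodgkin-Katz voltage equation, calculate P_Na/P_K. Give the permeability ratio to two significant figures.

Let α = P_Na/P_K. GHK: Vm = 61.7·log₁₀[(Kₒ + α·Naₒ)/(Kᵢ + α·Naᵢ)].
10^(Vm/61.7) = 10^(8.0/61.7) = 1.3479
So 1.3479·(Kᵢ + α·Naᵢ) = Kₒ + α·Naₒ → α = (1.3479·152.0 − 6.24) / (108.0 − 1.3479·11.4)
α = (204.9 − 6.24) / (108.0 − 15.37) = 198.6/92.63 = 2.144

2.1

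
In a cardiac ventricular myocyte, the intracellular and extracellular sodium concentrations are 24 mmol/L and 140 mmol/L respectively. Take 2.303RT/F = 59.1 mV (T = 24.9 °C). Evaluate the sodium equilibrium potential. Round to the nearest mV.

45 mV

E = (59.1/z) · log₁₀([Na⁺]_out/[Na⁺]_in) with z = +1.
= (59.1/1) · log₁₀(140/24) = 59.10 · log₁₀(5.833)
= 59.10 · (0.7659) = 45.27 mV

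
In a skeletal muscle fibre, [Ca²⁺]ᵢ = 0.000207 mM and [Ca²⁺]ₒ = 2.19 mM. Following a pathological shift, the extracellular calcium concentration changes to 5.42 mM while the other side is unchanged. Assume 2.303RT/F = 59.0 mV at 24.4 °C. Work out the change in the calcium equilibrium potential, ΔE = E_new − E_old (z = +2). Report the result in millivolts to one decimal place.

11.6 mV

E_old = (59.0/2)·log₁₀(2.19/0.000207) = 118.72 mV
E_new = (59.0/2)·log₁₀(5.42/0.000207) = 130.33 mV
ΔE = 130.33 − (118.72) = 11.61 mV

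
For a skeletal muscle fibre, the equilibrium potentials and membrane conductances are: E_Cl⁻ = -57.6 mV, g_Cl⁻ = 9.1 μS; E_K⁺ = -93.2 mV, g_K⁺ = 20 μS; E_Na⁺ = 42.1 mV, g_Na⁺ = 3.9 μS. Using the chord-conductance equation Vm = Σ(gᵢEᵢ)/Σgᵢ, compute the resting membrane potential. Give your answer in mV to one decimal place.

Σ gᵢEᵢ = 9.1·(-57.6) + 20·(-93.2) + 3.9·(42.1) = -2223.97
Σ gᵢ = 9.1 + 20 + 3.9 = 33
Vm = -2223.97 / 33 = -67.39 mV

-67.4 mV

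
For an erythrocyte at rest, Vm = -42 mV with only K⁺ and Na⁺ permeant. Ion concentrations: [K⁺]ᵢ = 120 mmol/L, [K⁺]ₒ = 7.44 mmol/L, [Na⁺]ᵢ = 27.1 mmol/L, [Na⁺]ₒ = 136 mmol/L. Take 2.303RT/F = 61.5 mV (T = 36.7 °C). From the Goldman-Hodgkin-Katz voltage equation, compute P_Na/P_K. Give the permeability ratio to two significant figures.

0.13

Let α = P_Na/P_K. GHK: Vm = 61.5·log₁₀[(Kₒ + α·Naₒ)/(Kᵢ + α·Naᵢ)].
10^(Vm/61.5) = 10^(-42.0/61.5) = 0.20753
So 0.20753·(Kᵢ + α·Naᵢ) = Kₒ + α·Naₒ → α = (0.20753·120.0 − 7.44) / (136.0 − 0.20753·27.1)
α = (24.9 − 7.44) / (136.0 − 5.624) = 17.46/130.4 = 0.1339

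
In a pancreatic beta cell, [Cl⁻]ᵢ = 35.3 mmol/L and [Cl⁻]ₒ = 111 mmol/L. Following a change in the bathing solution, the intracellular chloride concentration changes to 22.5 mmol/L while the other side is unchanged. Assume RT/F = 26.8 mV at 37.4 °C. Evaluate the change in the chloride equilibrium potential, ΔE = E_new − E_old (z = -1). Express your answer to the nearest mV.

E_old = (26.8/-1)·ln(111/35.3) = -30.70 mV
E_new = (26.8/-1)·ln(111/22.5) = -42.77 mV
ΔE = -42.77 − (-30.70) = -12.07 mV

-12 mV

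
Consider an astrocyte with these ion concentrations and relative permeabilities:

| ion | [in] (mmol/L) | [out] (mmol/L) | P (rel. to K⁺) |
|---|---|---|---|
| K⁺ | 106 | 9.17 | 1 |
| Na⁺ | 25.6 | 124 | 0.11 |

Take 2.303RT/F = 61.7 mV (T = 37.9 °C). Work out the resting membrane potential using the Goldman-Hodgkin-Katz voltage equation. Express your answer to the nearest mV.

-42 mV

Vm = 61.7 · log₁₀[(Σ P·[cation]ₒ + Σ P·[anion]ᵢ) / (Σ P·[cation]ᵢ + Σ P·[anion]ₒ)]
Numerator = 1×9.17 + 0.11×124 = 22.81
Denominator = 1×106 + 0.11×25.6 = 108.8
Vm = 61.7 · log₁₀(0.20962) = 61.7 × (-0.6786) = -41.87 mV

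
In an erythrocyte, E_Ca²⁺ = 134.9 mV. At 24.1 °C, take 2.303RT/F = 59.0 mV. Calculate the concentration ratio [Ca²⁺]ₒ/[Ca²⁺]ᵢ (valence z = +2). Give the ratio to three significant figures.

log₁₀([out]/[in]) = E·z/(59.0) = 134.9 × 2 / 59.0 = 4.5729
[out]/[in] = 10^(4.5729) = 3.74e+04

37400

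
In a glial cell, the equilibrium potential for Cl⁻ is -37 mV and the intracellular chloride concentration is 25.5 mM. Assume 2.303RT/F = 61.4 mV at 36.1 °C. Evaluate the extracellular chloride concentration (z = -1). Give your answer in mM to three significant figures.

Nernst: E = (61.4/-1) · log₁₀([out]/[in]), so log₁₀([out]/[in]) = -37.0 × -1 / 61.4 = 0.6026.
[out]/[in] = 10^(0.6026) = 4.005.
[out] = 4.005 × 25.5 = 102.1 mM.

102 mM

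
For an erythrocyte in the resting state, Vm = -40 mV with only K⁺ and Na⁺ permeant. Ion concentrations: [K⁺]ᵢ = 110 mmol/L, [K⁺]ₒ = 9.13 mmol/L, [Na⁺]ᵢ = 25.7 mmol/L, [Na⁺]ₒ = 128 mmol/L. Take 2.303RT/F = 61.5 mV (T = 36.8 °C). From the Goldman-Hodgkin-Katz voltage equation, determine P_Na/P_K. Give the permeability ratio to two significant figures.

0.13

Let α = P_Na/P_K. GHK: Vm = 61.5·log₁₀[(Kₒ + α·Naₒ)/(Kᵢ + α·Naᵢ)].
10^(Vm/61.5) = 10^(-40.0/61.5) = 0.22366
So 0.22366·(Kᵢ + α·Naᵢ) = Kₒ + α·Naₒ → α = (0.22366·110.0 − 9.13) / (128.0 − 0.22366·25.7)
α = (24.6 − 9.13) / (128.0 − 5.748) = 15.47/122.3 = 0.1266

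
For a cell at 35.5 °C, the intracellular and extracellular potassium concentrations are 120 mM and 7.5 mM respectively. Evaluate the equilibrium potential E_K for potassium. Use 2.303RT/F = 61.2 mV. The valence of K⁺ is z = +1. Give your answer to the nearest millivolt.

-74 mV

E = (61.2/z) · log₁₀([K⁺]_out/[K⁺]_in) with z = +1.
= (61.2/1) · log₁₀(7.5/120) = 61.20 · log₁₀(0.0625)
= 61.20 · (-1.2041) = -73.69 mV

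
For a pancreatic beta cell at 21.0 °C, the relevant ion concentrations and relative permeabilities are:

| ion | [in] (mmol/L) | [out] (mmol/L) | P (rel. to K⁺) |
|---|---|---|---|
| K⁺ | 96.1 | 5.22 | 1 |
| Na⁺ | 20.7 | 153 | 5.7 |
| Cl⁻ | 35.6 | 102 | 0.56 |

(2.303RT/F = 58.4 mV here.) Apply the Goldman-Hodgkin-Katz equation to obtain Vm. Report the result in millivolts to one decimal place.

30.3 mV

Vm = 58.4 · log₁₀[(Σ P·[cation]ₒ + Σ P·[anion]ᵢ) / (Σ P·[cation]ᵢ + Σ P·[anion]ₒ)]
Numerator = 1×5.22 + 5.7×153 + 0.56×35.6 = 897.3
Denominator = 1×96.1 + 5.7×20.7 + 0.56×102 = 271.2
Vm = 58.4 · log₁₀(3.3083) = 58.4 × (0.5196) = 30.35 mV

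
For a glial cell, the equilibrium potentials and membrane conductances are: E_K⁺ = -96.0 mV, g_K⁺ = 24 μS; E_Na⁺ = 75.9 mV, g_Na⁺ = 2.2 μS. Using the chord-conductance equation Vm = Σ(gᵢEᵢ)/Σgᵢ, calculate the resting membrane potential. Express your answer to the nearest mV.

Σ gᵢEᵢ = 24·(-96.0) + 2.2·(75.9) = -2137.02
Σ gᵢ = 24 + 2.2 = 26.2
Vm = -2137.02 / 26.2 = -81.57 mV

-82 mV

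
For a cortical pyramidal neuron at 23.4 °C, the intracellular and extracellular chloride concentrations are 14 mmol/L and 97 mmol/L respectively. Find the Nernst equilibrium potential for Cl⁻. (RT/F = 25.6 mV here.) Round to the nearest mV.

-50 mV

E = (25.6/z) · ln([Cl⁻]_out/[Cl⁻]_in) with z = -1.
For an anion, dividing by z = -1 reverses the sign.
= (25.6/-1) · ln(97/14) = -25.60 · ln(6.929)
= -25.60 · (1.9357) = -49.55 mV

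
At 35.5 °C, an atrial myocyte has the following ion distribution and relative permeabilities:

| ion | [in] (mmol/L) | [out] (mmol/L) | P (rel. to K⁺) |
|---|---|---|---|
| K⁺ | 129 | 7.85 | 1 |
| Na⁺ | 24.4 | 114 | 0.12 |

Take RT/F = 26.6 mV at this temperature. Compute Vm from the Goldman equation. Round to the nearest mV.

Vm = 26.6 · ln[(Σ P·[cation]ₒ + Σ P·[anion]ᵢ) / (Σ P·[cation]ᵢ + Σ P·[anion]ₒ)]
Numerator = 1×7.85 + 0.12×114 = 21.53
Denominator = 1×129 + 0.12×24.4 = 131.9
Vm = 26.6 · ln(0.1632) = 26.6 × (-1.8128) = -48.22 mV

-48 mV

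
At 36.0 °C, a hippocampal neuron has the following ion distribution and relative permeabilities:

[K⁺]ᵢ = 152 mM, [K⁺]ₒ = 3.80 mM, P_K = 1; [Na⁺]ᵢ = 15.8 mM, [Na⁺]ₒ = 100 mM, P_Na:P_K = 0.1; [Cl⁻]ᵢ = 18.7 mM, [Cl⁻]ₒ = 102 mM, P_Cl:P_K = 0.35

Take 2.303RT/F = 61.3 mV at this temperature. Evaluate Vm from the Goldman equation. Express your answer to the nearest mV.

-59 mV

Vm = 61.3 · log₁₀[(Σ P·[cation]ₒ + Σ P·[anion]ᵢ) / (Σ P·[cation]ᵢ + Σ P·[anion]ₒ)]
Numerator = 1×3.80 + 0.1×100 + 0.35×18.7 = 20.34
Denominator = 1×152 + 0.1×15.8 + 0.35×102 = 189.3
Vm = 61.3 · log₁₀(0.10749) = 61.3 × (-0.9686) = -59.38 mV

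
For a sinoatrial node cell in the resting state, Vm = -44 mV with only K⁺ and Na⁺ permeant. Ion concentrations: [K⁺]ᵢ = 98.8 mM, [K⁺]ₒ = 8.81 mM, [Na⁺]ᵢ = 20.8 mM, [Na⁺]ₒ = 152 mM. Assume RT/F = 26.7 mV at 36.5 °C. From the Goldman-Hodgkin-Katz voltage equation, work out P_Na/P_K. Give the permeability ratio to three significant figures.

0.0689

Let α = P_Na/P_K. GHK: Vm = 26.7·ln[(Kₒ + α·Naₒ)/(Kᵢ + α·Naᵢ)].
e^(Vm/26.7) = e^(-44.0/26.7) = 0.19245
So 0.19245·(Kᵢ + α·Naᵢ) = Kₒ + α·Naₒ → α = (0.19245·98.8 − 8.81) / (152.0 − 0.19245·20.8)
α = (19.01 − 8.81) / (152.0 − 4.003) = 10.2/148 = 0.06894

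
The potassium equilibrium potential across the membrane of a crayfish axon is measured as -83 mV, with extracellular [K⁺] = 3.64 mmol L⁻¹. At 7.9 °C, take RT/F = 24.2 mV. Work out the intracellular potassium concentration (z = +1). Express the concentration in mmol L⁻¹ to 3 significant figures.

112 mmol L⁻¹

Nernst: E = (24.2/1) · ln([out]/[in]), so ln([out]/[in]) = -83.0 × 1 / 24.2 = -3.4298.
[out]/[in] = e^(-3.4298) = 0.03239.
[in] = 3.64 / 0.03239 = 112.4 mmol L⁻¹.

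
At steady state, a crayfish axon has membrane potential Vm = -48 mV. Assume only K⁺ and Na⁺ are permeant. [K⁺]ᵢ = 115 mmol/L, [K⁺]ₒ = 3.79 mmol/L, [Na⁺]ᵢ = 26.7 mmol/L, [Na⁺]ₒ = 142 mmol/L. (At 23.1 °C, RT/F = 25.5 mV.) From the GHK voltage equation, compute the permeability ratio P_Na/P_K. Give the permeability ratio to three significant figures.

Let α = P_Na/P_K. GHK: Vm = 25.5·ln[(Kₒ + α·Naₒ)/(Kᵢ + α·Naᵢ)].
e^(Vm/25.5) = e^(-48.0/25.5) = 0.15223
So 0.15223·(Kᵢ + α·Naᵢ) = Kₒ + α·Naₒ → α = (0.15223·115.0 − 3.79) / (142.0 − 0.15223·26.7)
α = (17.51 − 3.79) / (142.0 − 4.065) = 13.72/137.9 = 0.09944

0.0994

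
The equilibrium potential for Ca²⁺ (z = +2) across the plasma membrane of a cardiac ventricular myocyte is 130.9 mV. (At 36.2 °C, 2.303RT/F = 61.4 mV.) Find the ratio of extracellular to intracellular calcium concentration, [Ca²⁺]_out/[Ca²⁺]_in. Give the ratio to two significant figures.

log₁₀([out]/[in]) = E·z/(61.4) = 130.9 × 2 / 61.4 = 4.2638
[out]/[in] = 10^(4.2638) = 1.836e+04

18000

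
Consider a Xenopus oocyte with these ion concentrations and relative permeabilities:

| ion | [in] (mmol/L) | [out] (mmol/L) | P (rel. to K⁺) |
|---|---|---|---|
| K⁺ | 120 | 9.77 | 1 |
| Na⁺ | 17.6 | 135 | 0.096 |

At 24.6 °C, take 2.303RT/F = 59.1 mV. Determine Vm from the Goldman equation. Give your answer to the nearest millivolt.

Vm = 59.1 · log₁₀[(Σ P·[cation]ₒ + Σ P·[anion]ᵢ) / (Σ P·[cation]ᵢ + Σ P·[anion]ₒ)]
Numerator = 1×9.77 + 0.096×135 = 22.73
Denominator = 1×120 + 0.096×17.6 = 121.7
Vm = 59.1 · log₁₀(0.18679) = 59.1 × (-0.7287) = -43.06 mV

-43 mV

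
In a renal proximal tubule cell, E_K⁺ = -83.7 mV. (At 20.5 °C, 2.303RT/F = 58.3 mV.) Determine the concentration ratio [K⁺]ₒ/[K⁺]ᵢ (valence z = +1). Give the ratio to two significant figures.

0.037

log₁₀([out]/[in]) = E·z/(58.3) = -83.7 × 1 / 58.3 = -1.4357
[out]/[in] = 10^(-1.4357) = 0.03667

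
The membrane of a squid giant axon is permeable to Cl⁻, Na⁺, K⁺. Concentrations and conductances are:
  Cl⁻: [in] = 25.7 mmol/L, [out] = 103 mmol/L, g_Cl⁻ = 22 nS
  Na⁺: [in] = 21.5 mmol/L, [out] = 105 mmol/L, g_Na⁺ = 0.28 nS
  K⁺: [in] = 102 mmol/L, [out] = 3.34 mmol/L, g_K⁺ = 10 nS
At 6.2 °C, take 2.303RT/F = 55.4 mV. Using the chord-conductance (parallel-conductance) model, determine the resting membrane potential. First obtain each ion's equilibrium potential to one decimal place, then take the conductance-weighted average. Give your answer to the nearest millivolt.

E_Cl⁻ = (55.4/-1)·log₁₀(103/25.7) = -33.4 mV
E_Na⁺ = (55.4/1)·log₁₀(105/21.5) = 38.2 mV
E_K⁺ = (55.4/1)·log₁₀(3.34/102) = -82.3 mV
Vm = (Σ gᵢEᵢ)/(Σ gᵢ) = (22·-33.4 + 0.28·38.2 + 10·-82.3) / (22 + 0.28 + 10)
= -1547.10 / 32.28 = -47.93 mV

-48 mV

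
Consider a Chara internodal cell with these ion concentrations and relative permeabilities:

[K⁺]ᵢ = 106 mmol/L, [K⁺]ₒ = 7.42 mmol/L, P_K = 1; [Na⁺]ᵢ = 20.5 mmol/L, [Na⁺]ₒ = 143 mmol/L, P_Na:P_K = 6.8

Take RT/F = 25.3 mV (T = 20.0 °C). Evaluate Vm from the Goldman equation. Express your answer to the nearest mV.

Vm = 25.3 · ln[(Σ P·[cation]ₒ + Σ P·[anion]ᵢ) / (Σ P·[cation]ᵢ + Σ P·[anion]ₒ)]
Numerator = 1×7.42 + 6.8×143 = 979.8
Denominator = 1×106 + 6.8×20.5 = 245.4
Vm = 25.3 · ln(3.9927) = 25.3 × (1.3845) = 35.03 mV

35 mV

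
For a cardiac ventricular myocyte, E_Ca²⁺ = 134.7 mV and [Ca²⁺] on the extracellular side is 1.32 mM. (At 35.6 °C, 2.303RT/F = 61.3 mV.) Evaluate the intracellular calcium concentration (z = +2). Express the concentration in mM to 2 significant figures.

0.000053 mM

Nernst: E = (61.3/2) · log₁₀([out]/[in]), so log₁₀([out]/[in]) = 134.7 × 2 / 61.3 = 4.3948.
[out]/[in] = 10^(4.3948) = 2.482e+04.
[in] = 1.32 / 2.482e+04 = 5.319e-05 mM.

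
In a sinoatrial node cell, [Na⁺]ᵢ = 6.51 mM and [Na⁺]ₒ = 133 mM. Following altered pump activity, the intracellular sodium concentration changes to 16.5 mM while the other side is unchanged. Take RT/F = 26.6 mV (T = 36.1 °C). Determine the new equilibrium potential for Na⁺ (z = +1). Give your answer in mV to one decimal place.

55.5 mV

After the shift: [Na⁺]_out = 133, [Na⁺]_in = 16.5 mM.
E_new = (26.6/1)·ln(133/16.5) = 26.60 · (2.0870) = 55.51 mV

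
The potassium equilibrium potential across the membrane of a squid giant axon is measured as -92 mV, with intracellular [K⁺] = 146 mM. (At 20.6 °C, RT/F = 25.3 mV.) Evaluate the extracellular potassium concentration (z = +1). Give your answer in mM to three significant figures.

Nernst: E = (25.3/1) · ln([out]/[in]), so ln([out]/[in]) = -92.0 × 1 / 25.3 = -3.6364.
[out]/[in] = e^(-3.6364) = 0.02635.
[out] = 0.02635 × 146 = 3.847 mM.

3.85 mM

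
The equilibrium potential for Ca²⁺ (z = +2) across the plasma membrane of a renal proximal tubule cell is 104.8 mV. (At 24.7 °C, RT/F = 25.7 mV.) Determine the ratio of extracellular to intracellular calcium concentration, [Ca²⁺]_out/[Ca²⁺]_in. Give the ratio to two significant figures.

ln([out]/[in]) = E·z/(25.7) = 104.8 × 2 / 25.7 = 8.1556
[out]/[in] = e^(8.1556) = 3483

3500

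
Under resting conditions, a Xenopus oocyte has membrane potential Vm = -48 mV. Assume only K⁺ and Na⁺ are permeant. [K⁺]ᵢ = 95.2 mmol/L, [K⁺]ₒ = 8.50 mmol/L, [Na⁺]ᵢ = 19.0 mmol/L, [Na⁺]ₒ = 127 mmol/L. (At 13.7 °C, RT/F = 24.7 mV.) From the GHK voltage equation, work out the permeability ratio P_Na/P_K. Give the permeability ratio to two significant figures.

0.041

Let α = P_Na/P_K. GHK: Vm = 24.7·ln[(Kₒ + α·Naₒ)/(Kᵢ + α·Naᵢ)].
e^(Vm/24.7) = e^(-48.0/24.7) = 0.14323
So 0.14323·(Kᵢ + α·Naᵢ) = Kₒ + α·Naₒ → α = (0.14323·95.2 − 8.5) / (127.0 − 0.14323·19.0)
α = (13.64 − 8.5) / (127.0 − 2.721) = 5.135/124.3 = 0.04132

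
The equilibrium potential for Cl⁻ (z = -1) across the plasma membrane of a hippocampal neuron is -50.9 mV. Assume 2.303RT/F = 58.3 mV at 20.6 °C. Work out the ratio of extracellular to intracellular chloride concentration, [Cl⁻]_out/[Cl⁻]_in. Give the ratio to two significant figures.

log₁₀([out]/[in]) = E·z/(58.3) = -50.9 × -1 / 58.3 = 0.8731
[out]/[in] = 10^(0.8731) = 7.466

7.5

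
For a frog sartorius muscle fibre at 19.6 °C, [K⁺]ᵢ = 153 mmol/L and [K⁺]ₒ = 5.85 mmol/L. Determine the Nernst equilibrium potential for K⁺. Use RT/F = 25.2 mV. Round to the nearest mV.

-82 mV

E = (25.2/z) · ln([K⁺]_out/[K⁺]_in) with z = +1.
= (25.2/1) · ln(5.85/153) = 25.20 · ln(0.03824)
= 25.20 · (-3.2640) = -82.25 mV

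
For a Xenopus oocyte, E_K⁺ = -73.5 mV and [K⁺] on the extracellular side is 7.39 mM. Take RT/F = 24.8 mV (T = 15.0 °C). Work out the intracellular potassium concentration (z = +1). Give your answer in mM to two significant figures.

Nernst: E = (24.8/1) · ln([out]/[in]), so ln([out]/[in]) = -73.5 × 1 / 24.8 = -2.9637.
[out]/[in] = e^(-2.9637) = 0.05163.
[in] = 7.39 / 0.05163 = 143.1 mM.

140 mM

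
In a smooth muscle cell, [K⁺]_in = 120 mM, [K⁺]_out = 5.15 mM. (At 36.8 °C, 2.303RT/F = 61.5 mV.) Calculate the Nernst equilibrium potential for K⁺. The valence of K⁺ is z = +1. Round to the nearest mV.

E = (61.5/z) · log₁₀([K⁺]_out/[K⁺]_in) with z = +1.
= (61.5/1) · log₁₀(5.15/120) = 61.50 · log₁₀(0.04292)
= 61.50 · (-1.3674) = -84.09 mV

-84 mV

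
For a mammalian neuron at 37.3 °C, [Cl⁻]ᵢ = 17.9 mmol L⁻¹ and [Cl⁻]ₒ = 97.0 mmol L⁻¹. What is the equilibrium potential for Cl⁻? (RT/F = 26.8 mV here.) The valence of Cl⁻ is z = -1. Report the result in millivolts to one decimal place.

-45.3 mV

E = (26.8/z) · ln([Cl⁻]_out/[Cl⁻]_in) with z = -1.
For an anion, dividing by z = -1 reverses the sign.
= (26.8/-1) · ln(97.0/17.9) = -26.80 · ln(5.419)
= -26.80 · (1.6899) = -45.29 mV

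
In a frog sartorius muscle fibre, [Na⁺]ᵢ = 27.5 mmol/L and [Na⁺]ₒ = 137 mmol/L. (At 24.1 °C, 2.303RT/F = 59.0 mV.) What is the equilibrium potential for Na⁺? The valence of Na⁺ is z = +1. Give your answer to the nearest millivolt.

41 mV

E = (59.0/z) · log₁₀([Na⁺]_out/[Na⁺]_in) with z = +1.
= (59.0/1) · log₁₀(137/27.5) = 59.00 · log₁₀(4.982)
= 59.00 · (0.6974) = 41.15 mV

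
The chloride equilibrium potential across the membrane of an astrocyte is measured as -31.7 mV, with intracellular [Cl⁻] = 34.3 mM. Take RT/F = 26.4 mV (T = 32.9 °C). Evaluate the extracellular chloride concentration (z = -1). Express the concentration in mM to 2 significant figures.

Nernst: E = (26.4/-1) · ln([out]/[in]), so ln([out]/[in]) = -31.7 × -1 / 26.4 = 1.2008.
[out]/[in] = e^(1.2008) = 3.323.
[out] = 3.323 × 34.3 = 114 mM.

110 mM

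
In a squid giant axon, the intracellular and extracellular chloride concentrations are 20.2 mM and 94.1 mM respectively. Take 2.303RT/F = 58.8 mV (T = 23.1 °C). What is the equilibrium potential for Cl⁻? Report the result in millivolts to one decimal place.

E = (58.8/z) · log₁₀([Cl⁻]_out/[Cl⁻]_in) with z = -1.
For an anion, dividing by z = -1 reverses the sign.
= (58.8/-1) · log₁₀(94.1/20.2) = -58.80 · log₁₀(4.658)
= -58.80 · (0.6682) = -39.29 mV

-39.3 mV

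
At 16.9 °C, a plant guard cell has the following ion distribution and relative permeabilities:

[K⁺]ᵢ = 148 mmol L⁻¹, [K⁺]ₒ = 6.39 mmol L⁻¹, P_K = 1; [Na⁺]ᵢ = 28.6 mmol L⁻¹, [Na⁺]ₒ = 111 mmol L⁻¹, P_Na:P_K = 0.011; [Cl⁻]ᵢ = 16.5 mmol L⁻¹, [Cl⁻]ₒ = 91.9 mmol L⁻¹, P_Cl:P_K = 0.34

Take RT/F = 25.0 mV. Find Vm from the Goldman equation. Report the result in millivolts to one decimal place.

Vm = 25.0 · ln[(Σ P·[cation]ₒ + Σ P·[anion]ᵢ) / (Σ P·[cation]ᵢ + Σ P·[anion]ₒ)]
Numerator = 1×6.39 + 0.011×111 + 0.34×16.5 = 13.22
Denominator = 1×148 + 0.011×28.6 + 0.34×91.9 = 179.6
Vm = 25.0 · ln(0.07363) = 25.0 × (-2.6087) = -65.22 mV

-65.2 mV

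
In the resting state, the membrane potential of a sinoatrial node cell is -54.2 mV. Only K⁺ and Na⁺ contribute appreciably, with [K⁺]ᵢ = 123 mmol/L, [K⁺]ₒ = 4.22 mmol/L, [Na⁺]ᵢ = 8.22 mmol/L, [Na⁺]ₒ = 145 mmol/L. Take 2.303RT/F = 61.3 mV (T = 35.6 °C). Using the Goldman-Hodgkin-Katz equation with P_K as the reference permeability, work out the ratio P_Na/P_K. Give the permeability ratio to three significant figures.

Let α = P_Na/P_K. GHK: Vm = 61.3·log₁₀[(Kₒ + α·Naₒ)/(Kᵢ + α·Naᵢ)].
10^(Vm/61.3) = 10^(-54.2/61.3) = 0.13056
So 0.13056·(Kᵢ + α·Naᵢ) = Kₒ + α·Naₒ → α = (0.13056·123.0 − 4.22) / (145.0 − 0.13056·8.22)
α = (16.06 − 4.22) / (145.0 − 1.073) = 11.84/143.9 = 0.08226

0.0823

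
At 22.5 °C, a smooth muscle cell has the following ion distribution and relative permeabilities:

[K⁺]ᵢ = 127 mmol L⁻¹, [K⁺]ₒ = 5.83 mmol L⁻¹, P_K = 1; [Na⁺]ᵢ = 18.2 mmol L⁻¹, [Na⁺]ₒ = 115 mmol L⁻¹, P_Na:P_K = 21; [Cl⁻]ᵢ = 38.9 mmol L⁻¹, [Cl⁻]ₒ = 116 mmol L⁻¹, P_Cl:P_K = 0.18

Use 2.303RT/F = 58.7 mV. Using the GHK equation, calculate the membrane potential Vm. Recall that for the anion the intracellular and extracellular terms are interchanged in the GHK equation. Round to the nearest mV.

Vm = 58.7 · log₁₀[(Σ P·[cation]ₒ + Σ P·[anion]ᵢ) / (Σ P·[cation]ᵢ + Σ P·[anion]ₒ)]
Numerator = 1×5.83 + 21×115 + 0.18×38.9 = 2428
Denominator = 1×127 + 21×18.2 + 0.18×116 = 530.1
Vm = 58.7 · log₁₀(4.5801) = 58.7 × (0.6609) = 38.79 mV

39 mV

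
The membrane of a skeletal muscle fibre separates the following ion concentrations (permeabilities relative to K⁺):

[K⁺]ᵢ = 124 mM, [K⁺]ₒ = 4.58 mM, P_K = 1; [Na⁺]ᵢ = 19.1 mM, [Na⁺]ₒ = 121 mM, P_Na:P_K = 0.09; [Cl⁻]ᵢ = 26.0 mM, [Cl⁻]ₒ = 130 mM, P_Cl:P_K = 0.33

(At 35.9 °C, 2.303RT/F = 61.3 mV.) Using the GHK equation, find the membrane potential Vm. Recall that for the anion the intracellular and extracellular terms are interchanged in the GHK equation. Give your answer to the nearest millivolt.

-52 mV

Vm = 61.3 · log₁₀[(Σ P·[cation]ₒ + Σ P·[anion]ᵢ) / (Σ P·[cation]ᵢ + Σ P·[anion]ₒ)]
Numerator = 1×4.58 + 0.09×121 + 0.33×26.0 = 24.05
Denominator = 1×124 + 0.09×19.1 + 0.33×130 = 168.6
Vm = 61.3 · log₁₀(0.14263) = 61.3 × (-0.8458) = -51.85 mV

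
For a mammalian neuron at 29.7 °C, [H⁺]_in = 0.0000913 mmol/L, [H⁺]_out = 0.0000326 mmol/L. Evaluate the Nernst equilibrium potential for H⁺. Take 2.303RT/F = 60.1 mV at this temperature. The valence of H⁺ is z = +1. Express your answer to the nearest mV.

E = (60.1/z) · log₁₀([H⁺]_out/[H⁺]_in) with z = +1.
= (60.1/1) · log₁₀(0.0000326/0.0000913) = 60.10 · log₁₀(0.3571)
= 60.10 · (-0.4473) = -26.88 mV

-27 mV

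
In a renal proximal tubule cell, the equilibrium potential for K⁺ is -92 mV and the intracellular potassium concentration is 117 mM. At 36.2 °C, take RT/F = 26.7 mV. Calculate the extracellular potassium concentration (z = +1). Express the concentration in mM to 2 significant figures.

3.7 mM

Nernst: E = (26.7/1) · ln([out]/[in]), so ln([out]/[in]) = -92.0 × 1 / 26.7 = -3.4457.
[out]/[in] = e^(-3.4457) = 0.03188.
[out] = 0.03188 × 117 = 3.73 mM.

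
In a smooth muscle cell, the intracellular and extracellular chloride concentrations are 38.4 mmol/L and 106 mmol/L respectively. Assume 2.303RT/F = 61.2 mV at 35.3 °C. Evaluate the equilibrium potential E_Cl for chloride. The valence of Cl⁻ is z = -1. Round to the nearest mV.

E = (61.2/z) · log₁₀([Cl⁻]_out/[Cl⁻]_in) with z = -1.
For an anion, dividing by z = -1 reverses the sign.
= (61.2/-1) · log₁₀(106/38.4) = -61.20 · log₁₀(2.76)
= -61.20 · (0.4410) = -26.99 mV

-27 mV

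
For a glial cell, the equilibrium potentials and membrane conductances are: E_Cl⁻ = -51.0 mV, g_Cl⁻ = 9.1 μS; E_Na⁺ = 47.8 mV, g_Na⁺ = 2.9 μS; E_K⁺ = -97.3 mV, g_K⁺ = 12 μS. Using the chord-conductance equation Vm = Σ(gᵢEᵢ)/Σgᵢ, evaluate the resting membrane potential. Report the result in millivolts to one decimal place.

-62.2 mV

Σ gᵢEᵢ = 9.1·(-51.0) + 2.9·(47.8) + 12·(-97.3) = -1493.08
Σ gᵢ = 9.1 + 2.9 + 12 = 24
Vm = -1493.08 / 24 = -62.21 mV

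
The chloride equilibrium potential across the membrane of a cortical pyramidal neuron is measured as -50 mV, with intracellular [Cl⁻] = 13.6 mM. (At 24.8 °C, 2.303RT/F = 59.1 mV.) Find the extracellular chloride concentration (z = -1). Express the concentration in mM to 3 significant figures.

95.4 mM

Nernst: E = (59.1/-1) · log₁₀([out]/[in]), so log₁₀([out]/[in]) = -50.0 × -1 / 59.1 = 0.8460.
[out]/[in] = 10^(0.8460) = 7.015.
[out] = 7.015 × 13.6 = 95.4 mM.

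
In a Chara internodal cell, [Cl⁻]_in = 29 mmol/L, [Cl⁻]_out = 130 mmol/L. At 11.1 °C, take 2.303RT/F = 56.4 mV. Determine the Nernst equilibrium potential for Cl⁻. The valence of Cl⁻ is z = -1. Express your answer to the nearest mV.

E = (56.4/z) · log₁₀([Cl⁻]_out/[Cl⁻]_in) with z = -1.
For an anion, dividing by z = -1 reverses the sign.
= (56.4/-1) · log₁₀(130/29) = -56.40 · log₁₀(4.483)
= -56.40 · (0.6515) = -36.75 mV

-37 mV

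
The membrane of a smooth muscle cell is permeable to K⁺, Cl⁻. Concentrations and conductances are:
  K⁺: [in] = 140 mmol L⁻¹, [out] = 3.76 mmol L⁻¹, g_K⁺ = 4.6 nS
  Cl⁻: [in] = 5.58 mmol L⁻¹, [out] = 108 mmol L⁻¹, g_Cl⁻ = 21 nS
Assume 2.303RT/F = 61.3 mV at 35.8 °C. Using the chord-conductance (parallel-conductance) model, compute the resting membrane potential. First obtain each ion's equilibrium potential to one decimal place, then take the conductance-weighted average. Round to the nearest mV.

-82 mV

E_K⁺ = (61.3/1)·log₁₀(3.76/140) = -96.3 mV
E_Cl⁻ = (61.3/-1)·log₁₀(108/5.58) = -78.9 mV
Vm = (Σ gᵢEᵢ)/(Σ gᵢ) = (4.6·-96.3 + 21·-78.9) / (4.6 + 21)
= -2099.88 / 25.6 = -82.03 mV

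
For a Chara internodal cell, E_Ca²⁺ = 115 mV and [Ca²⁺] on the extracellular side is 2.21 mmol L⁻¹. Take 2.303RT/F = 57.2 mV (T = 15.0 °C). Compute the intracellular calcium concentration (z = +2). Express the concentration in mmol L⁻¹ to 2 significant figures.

0.00021 mmol L⁻¹

Nernst: E = (57.2/2) · log₁₀([out]/[in]), so log₁₀([out]/[in]) = 115.0 × 2 / 57.2 = 4.0210.
[out]/[in] = 10^(4.0210) = 1.049e+04.
[in] = 2.21 / 1.049e+04 = 0.0002106 mmol L⁻¹.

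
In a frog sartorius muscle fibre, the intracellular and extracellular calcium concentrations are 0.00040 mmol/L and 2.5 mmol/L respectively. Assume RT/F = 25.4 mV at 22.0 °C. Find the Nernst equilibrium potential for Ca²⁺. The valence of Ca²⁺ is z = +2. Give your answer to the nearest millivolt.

111 mV

E = (25.4/z) · ln([Ca²⁺]_out/[Ca²⁺]_in) with z = +2.
= (25.4/2) · ln(2.5/0.00040) = 12.70 · ln(6250)
= 12.70 · (8.7403) = 111.00 mV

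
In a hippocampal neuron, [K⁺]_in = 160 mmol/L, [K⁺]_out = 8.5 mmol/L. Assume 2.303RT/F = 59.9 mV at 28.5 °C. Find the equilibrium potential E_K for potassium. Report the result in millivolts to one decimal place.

-76.4 mV

E = (59.9/z) · log₁₀([K⁺]_out/[K⁺]_in) with z = +1.
= (59.9/1) · log₁₀(8.5/160) = 59.90 · log₁₀(0.05312)
= 59.90 · (-1.2747) = -76.35 mV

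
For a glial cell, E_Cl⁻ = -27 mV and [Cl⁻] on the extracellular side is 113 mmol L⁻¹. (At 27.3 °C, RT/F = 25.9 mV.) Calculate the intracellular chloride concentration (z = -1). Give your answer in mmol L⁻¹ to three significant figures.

Nernst: E = (25.9/-1) · ln([out]/[in]), so ln([out]/[in]) = -27.0 × -1 / 25.9 = 1.0425.
[out]/[in] = e^(1.0425) = 2.836.
[in] = 113 / 2.836 = 39.84 mmol L⁻¹.

39.8 mmol L⁻¹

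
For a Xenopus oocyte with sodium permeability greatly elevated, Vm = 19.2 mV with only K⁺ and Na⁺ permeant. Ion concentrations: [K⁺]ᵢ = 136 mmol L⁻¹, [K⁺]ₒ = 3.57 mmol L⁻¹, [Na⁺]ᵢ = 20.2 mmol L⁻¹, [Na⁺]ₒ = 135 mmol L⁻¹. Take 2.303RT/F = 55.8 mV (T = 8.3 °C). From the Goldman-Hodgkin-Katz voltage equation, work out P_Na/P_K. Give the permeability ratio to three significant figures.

Let α = P_Na/P_K. GHK: Vm = 55.8·log₁₀[(Kₒ + α·Naₒ)/(Kᵢ + α·Naᵢ)].
10^(Vm/55.8) = 10^(19.2/55.8) = 2.2084
So 2.2084·(Kᵢ + α·Naᵢ) = Kₒ + α·Naₒ → α = (2.2084·136.0 − 3.57) / (135.0 − 2.2084·20.2)
α = (300.3 − 3.57) / (135.0 − 44.61) = 296.8/90.39 = 3.283

3.28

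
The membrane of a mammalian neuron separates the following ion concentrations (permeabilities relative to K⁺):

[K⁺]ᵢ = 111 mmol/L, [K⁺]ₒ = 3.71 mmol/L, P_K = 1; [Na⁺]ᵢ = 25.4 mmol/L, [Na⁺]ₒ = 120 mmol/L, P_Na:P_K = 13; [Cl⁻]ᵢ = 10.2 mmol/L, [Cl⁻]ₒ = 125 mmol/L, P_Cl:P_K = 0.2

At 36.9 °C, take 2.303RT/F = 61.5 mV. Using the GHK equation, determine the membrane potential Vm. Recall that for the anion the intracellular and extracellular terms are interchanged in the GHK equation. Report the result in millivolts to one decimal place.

32.4 mV

Vm = 61.5 · log₁₀[(Σ P·[cation]ₒ + Σ P·[anion]ᵢ) / (Σ P·[cation]ᵢ + Σ P·[anion]ₒ)]
Numerator = 1×3.71 + 13×120 + 0.2×10.2 = 1566
Denominator = 1×111 + 13×25.4 + 0.2×125 = 466.2
Vm = 61.5 · log₁₀(3.3585) = 61.5 × (0.5262) = 32.36 mV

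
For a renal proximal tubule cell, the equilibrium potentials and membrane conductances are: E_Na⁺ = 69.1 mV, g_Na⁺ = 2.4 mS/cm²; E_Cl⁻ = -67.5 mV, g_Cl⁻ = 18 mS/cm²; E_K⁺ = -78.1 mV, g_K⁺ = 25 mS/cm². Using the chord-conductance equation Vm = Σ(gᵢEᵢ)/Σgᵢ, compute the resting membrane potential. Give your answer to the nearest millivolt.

Σ gᵢEᵢ = 2.4·(69.1) + 18·(-67.5) + 25·(-78.1) = -3001.66
Σ gᵢ = 2.4 + 18 + 25 = 45.4
Vm = -3001.66 / 45.4 = -66.12 mV

-66 mV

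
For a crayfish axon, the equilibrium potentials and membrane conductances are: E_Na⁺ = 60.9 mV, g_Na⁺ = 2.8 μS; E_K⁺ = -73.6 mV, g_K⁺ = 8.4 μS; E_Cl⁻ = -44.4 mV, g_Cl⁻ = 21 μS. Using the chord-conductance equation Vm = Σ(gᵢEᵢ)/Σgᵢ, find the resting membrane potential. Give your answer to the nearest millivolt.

-43 mV

Σ gᵢEᵢ = 2.8·(60.9) + 8.4·(-73.6) + 21·(-44.4) = -1380.12
Σ gᵢ = 2.8 + 8.4 + 21 = 32.2
Vm = -1380.12 / 32.2 = -42.86 mV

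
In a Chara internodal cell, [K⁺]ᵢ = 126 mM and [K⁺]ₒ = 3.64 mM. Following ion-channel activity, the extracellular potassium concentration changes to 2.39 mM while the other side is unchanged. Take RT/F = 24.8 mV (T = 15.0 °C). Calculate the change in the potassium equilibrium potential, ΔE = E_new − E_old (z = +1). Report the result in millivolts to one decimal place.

-10.4 mV

E_old = (24.8/1)·ln(3.64/126) = -87.90 mV
E_new = (24.8/1)·ln(2.39/126) = -98.33 mV
ΔE = -98.33 − (-87.90) = -10.43 mV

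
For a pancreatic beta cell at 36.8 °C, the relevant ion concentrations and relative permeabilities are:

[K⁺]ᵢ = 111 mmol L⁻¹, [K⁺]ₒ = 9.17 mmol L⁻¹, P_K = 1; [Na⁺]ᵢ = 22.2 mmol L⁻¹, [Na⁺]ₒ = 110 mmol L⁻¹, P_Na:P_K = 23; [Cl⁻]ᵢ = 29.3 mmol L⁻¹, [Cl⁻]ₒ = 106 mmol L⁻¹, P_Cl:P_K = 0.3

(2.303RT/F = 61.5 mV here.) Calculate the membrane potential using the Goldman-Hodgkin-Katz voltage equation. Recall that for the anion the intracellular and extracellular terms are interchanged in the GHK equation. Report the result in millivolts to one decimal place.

Vm = 61.5 · log₁₀[(Σ P·[cation]ₒ + Σ P·[anion]ᵢ) / (Σ P·[cation]ᵢ + Σ P·[anion]ₒ)]
Numerator = 1×9.17 + 23×110 + 0.3×29.3 = 2548
Denominator = 1×111 + 23×22.2 + 0.3×106 = 653.4
Vm = 61.5 · log₁₀(3.8995) = 61.5 × (0.5910) = 36.35 mV

36.3 mV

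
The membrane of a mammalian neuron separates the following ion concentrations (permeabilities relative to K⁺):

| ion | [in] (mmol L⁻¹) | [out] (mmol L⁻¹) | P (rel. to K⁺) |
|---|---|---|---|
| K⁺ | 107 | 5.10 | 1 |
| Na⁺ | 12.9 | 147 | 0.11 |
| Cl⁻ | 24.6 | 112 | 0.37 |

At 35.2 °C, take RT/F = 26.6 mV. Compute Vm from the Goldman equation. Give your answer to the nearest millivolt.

Vm = 26.6 · ln[(Σ P·[cation]ₒ + Σ P·[anion]ᵢ) / (Σ P·[cation]ᵢ + Σ P·[anion]ₒ)]
Numerator = 1×5.10 + 0.11×147 + 0.37×24.6 = 30.37
Denominator = 1×107 + 0.11×12.9 + 0.37×112 = 149.9
Vm = 26.6 · ln(0.20267) = 26.6 × (-1.5962) = -42.46 mV

-42 mV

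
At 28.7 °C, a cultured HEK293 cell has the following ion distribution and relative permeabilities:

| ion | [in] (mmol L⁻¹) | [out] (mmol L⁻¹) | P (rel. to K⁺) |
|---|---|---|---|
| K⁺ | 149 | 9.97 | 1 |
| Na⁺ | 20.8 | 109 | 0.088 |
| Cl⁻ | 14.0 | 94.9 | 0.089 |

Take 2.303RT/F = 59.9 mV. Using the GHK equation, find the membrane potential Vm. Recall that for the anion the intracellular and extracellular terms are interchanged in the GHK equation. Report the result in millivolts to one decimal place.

Vm = 59.9 · log₁₀[(Σ P·[cation]ₒ + Σ P·[anion]ᵢ) / (Σ P·[cation]ᵢ + Σ P·[anion]ₒ)]
Numerator = 1×9.97 + 0.088×109 + 0.089×14.0 = 20.81
Denominator = 1×149 + 0.088×20.8 + 0.089×94.9 = 159.3
Vm = 59.9 · log₁₀(0.13064) = 59.9 × (-0.8839) = -52.95 mV

-52.9 mV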